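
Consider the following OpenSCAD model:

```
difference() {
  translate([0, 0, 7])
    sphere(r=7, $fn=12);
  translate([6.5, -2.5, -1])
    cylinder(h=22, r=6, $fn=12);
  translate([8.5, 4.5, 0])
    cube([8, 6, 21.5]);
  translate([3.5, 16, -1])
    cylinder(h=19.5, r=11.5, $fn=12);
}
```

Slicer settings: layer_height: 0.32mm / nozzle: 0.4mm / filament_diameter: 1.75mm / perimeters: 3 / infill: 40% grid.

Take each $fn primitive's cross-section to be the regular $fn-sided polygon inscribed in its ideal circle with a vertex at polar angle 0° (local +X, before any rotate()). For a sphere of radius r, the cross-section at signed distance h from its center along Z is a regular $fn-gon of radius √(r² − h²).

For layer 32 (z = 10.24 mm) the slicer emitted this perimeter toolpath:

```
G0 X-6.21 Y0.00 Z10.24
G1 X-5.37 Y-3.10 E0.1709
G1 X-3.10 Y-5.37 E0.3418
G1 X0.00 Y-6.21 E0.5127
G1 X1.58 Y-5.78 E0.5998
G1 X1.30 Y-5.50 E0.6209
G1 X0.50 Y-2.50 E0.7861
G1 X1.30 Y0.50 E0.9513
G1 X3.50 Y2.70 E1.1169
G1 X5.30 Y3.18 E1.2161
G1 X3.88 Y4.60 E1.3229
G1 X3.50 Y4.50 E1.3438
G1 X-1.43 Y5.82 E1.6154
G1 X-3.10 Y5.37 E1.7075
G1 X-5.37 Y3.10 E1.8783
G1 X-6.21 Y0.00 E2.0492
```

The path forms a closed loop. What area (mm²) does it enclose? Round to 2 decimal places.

78.50 mm²

Apply the shoelace formula to the sequence of (X, Y) vertices; enclosed area = 78.50 mm².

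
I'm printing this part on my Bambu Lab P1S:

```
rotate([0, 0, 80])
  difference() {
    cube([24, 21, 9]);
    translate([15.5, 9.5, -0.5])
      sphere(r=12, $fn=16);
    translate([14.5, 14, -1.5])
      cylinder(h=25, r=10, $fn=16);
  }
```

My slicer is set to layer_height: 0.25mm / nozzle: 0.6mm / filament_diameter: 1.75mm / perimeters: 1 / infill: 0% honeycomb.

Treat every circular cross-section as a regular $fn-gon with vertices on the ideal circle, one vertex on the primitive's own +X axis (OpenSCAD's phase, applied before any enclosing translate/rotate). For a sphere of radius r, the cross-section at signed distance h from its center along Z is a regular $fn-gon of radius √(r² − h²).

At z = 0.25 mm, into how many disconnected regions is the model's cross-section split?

3

At z = 0.25 mm: the 24×21 cube contributes its full rectangle; the r=12 sphere at (15.5, 9.5) slices to a regular 16-gon of circumradius 11.977 (√(r²−h²) with h=0.75 from center); the r=10 cylinder at (14.5, 14) gives a regular 16-gon of circumradius 10 (constant along its height); Taking the first minus the rest: starting from the 24×21 cube, the r=12 sphere at (15.5, 9.5) partially overlaps it — only the 378.27 mm² overlap (of its 439.13 mm²) is removed, clipping the outline; the r=10 cylinder at (14.5, 14) partially overlaps it — only the 15.67 mm² overlap (of its 306.15 mm²) is removed, clipping the outline — 3 connected regions; (whole slice rotated 80° about Z — lengths, areas and connectivity unchanged). The result has 3 disconnected regions.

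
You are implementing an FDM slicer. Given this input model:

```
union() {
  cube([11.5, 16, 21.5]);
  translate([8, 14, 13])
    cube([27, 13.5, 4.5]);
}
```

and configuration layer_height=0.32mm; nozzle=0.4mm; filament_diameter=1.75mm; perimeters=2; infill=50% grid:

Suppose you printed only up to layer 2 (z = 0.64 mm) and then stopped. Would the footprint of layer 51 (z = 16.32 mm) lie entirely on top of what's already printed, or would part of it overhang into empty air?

Compare the two slices. At z = 0.64: the cube is present — its section is the full 11.5×16 rectangle (area 184.00 mm²); the cube at (8, 14) does not reach this height (z outside [13, 17.5]); Merging all regions: only the 11.5×16 cube is present, so the union is just that shape — area = 184.00 mm². At z = 16.32: the 11.5×16 cube contributes its full rectangle (area 184.00 mm²); the 27×13.5 cube at (8, 14) contributes its full rectangle (area 364.50 mm²); Taking the union: the regions partially overlap — summed areas 548.50 mm² minus the doubly-counted overlap 7.00 mm² gives 541.50 mm² — area = 541.50 mm². Checking containment: at z = 16.32 the cross-section extends beyond the z = 0.64 cross-section by about 357.50 mm².

part overhangs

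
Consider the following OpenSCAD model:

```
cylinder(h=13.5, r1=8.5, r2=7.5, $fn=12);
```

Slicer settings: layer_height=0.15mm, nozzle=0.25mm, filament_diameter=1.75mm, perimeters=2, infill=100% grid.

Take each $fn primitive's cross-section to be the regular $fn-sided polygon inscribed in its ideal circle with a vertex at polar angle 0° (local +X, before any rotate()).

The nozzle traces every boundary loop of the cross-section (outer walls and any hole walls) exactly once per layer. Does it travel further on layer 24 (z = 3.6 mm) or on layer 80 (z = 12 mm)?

Layer 24 (z = 3.6): the cone (r1=8.5→r2=7.5) has section circumradius 8.233 here — a regular 12-gon (perimeter = 2·12·8.233·sin(180°/12) = 51.14 mm). So its perimeter = 51.14 mm. Layer 80 (z = 12): the cone contributes a regular 12-gon of circumradius 7.611 (interpolated between r1=8.5 and r2=7.5 at t=0.889) (perimeter = 2·12·7.611·sin(180°/12) = 47.28 mm). So its perimeter = 47.28 mm. Layer 24 is larger (51.14 vs 47.28 mm).

layer 24 (z = 3.6 mm)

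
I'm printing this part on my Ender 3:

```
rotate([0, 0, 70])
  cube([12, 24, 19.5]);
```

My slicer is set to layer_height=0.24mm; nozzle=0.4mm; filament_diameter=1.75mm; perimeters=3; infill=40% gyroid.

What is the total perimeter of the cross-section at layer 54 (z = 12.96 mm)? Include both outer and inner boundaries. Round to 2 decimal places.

At z = 12.96 mm: the 12×24 cube contributes its full rectangle (perimeter 72.00 mm); (rotated 70° about Z; rotation is an isometry so areas/perimeters/island counts are preserved). Overall, the cross-section is a single solid region. Total boundary length (outer) = 72.00 mm.

72.00 mm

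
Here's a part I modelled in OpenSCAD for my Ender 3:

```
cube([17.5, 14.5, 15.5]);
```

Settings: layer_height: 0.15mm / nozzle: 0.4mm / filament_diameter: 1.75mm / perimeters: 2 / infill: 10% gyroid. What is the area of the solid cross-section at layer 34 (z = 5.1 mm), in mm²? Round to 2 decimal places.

253.75 mm²

At z = 5.1 mm: the cube is present — its section is the full 17.5×14.5 rectangle (area 253.75 mm²). Overall, the cross-section is a single solid region. Net area = 253.75 mm².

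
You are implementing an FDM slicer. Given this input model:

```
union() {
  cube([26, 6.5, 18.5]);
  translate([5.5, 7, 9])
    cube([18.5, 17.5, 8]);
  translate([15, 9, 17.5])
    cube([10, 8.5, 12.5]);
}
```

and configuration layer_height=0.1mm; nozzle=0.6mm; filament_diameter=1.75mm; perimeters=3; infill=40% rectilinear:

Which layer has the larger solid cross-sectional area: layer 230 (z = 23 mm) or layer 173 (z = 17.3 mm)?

Layer 230 (z = 23): the cube is not intersected at this z (z outside [0, 18.5]); the cube at (5.5, 7) is absent (z outside [9, 17]); the cube at (15, 9) (footprint 10×8.5) is included at this height (area 85.00 mm²); Taking the union: only the 10×8.5 cube at (15, 9) is present, so the union is just that shape — area = 85.00 mm². So its area = 85.00 mm². Layer 173 (z = 17.3): the cube (footprint 26×6.5) is included at this height (area 169.00 mm²); the cube at (5.5, 7) is not intersected at this z (z outside [9, 17]); the cube at (15, 9) is absent (z outside [17.5, 30]); Taking the union: only the 26×6.5 cube is present, so the union is just that shape — area = 169.00 mm². So its area = 169.00 mm². Layer 173 is larger (169.00 vs 85.00 mm²).

layer 173 (z = 17.3 mm)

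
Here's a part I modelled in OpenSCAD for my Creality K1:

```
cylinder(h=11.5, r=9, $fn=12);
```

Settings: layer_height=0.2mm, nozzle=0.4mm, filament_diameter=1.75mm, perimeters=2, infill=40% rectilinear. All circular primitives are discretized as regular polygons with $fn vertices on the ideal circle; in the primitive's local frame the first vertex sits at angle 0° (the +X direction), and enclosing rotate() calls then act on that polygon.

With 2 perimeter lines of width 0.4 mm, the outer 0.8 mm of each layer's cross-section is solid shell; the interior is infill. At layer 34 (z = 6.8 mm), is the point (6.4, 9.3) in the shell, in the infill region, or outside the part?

outside

At z = 6.8 mm: the r=9 cylinder contributes a regular 12-gon of circumradius 9. Overall, the cross-section is a single solid region. The nearest boundary edge runs (7.79, 4.50)→(4.50, 7.79); distance from the point to it = 2.41 mm. The point is not inside any of the regions above, so it lies outside the cross-section (2.41 mm from the nearest boundary).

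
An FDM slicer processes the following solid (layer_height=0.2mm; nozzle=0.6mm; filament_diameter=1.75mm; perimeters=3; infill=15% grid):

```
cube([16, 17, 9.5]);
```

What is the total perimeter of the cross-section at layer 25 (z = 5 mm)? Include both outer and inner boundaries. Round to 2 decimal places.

At z = 5 mm: the 16×17 cube contributes its full rectangle (perimeter 66.00 mm). Overall, the cross-section is a single solid region. Total boundary length (outer) = 66.00 mm.

66.00 mm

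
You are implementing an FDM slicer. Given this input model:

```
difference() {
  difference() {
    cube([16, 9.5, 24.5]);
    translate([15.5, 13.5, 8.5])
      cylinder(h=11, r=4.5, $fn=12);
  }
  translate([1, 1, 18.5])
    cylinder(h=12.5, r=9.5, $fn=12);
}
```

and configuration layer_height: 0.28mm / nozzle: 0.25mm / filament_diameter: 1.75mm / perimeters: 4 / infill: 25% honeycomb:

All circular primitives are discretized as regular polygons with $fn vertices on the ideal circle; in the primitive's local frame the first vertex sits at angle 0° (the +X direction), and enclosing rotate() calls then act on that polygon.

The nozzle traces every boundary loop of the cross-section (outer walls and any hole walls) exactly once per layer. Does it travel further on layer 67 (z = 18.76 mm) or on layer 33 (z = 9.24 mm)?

Layer 67 (z = 18.76): the cube is present — its section is the full 16×9.5 rectangle (perimeter 51.00 mm); the cylinder at (15.5, 13.5): section is a regular 12-gon, circumradius r=4.5 (perimeter = 2·12·4.500·sin(180°/12) = 27.95 mm); Subtracting the remaining from the first: starting from the 16×9.5 cube, the r=4.5 cylinder at (15.5, 13.5) partially overlaps it — only the 0.68 mm² overlap (of its 60.75 mm²) is removed, clipping the outline — boundary = 50.72 mm; the cylinder at (1, 1): section is a regular 12-gon, circumradius r=9.5 (perimeter = 2·12·9.500·sin(180°/12) = 59.01 mm); Subtracting the remaining from the first: starting from that combined region, the r=9.5 cylinder at (1, 1) partially overlaps it — only the 84.69 mm² overlap (of its 270.75 mm²) is removed, clipping the outline — boundary = 38.18 mm. So its perimeter = 38.18 mm. Layer 33 (z = 9.24): the cube is present — its section is the full 16×9.5 rectangle (perimeter 51.00 mm); the cylinder at (15.5, 13.5): section is a regular 12-gon, circumradius r=4.5 (perimeter = 2·12·4.500·sin(180°/12) = 27.95 mm); Taking the first minus the rest: starting from the 16×9.5 cube, the r=4.5 cylinder at (15.5, 13.5) partially overlaps it — only the 0.68 mm² overlap (of its 60.75 mm²) is removed, clipping the outline — boundary = 50.72 mm; the cylinder at (1, 1) is absent (z outside [18.5, 31]); Subtracting the remaining from the first: none of the subtracted shapes is present at this height, so the result so far is unchanged — boundary = 50.72 mm. So its perimeter = 50.72 mm. Layer 33 is larger (50.72 vs 38.18 mm).

layer 33 (z = 9.24 mm)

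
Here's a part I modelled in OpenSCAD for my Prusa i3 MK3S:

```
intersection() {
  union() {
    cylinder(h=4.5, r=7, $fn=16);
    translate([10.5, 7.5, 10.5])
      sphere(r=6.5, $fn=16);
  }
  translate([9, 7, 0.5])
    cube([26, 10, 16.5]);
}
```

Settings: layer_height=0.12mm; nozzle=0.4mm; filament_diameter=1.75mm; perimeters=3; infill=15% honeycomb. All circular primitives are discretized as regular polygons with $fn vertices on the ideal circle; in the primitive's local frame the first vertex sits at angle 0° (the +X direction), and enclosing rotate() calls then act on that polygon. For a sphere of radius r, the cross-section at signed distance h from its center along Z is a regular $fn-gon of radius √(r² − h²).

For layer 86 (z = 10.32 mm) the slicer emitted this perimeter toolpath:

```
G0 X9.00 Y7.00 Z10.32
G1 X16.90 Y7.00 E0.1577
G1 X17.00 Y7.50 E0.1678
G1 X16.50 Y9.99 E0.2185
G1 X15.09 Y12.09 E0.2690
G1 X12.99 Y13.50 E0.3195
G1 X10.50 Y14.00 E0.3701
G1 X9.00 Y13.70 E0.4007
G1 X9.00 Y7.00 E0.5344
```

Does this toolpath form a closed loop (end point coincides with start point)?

yes

Start point (G0): (9.00, 7.00). End point (last G1): the path returns to the start — closed.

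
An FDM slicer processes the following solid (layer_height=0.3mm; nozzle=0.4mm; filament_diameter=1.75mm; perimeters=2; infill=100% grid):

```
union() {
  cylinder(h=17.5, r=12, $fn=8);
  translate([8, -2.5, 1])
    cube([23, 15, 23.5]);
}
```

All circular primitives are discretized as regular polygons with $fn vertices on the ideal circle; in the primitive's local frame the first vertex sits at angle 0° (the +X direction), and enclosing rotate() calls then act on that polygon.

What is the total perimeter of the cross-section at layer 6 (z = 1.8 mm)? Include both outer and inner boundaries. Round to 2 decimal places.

At z = 1.8 mm: the r=12 cylinder contributes a regular 8-gon of circumradius 12 (perimeter = 2·8·12.000·sin(180°/8) = 73.48 mm); the cube at (8, -2.5) (footprint 23×15) is included at this height (perimeter 76.00 mm); Combining (union): the regions partially overlap (shared area 27.78 mm²), so the edge portions inside another operand are dropped and the merged outline is re-measured after clipping — boundary = 122.91 mm. Overall, the cross-section is a single solid region. Total boundary length (outer) = 122.91 mm.

122.91 mm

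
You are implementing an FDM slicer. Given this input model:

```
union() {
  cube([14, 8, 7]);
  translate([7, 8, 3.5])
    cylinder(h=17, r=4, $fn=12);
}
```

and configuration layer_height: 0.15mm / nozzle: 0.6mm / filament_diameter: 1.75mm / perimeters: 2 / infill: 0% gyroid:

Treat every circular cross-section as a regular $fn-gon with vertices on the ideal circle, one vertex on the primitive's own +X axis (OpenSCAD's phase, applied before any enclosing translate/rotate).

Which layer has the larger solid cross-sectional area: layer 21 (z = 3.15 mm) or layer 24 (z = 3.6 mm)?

Layer 21 (z = 3.15): the 14×8 cube contributes its full rectangle (area 112.00 mm²); the cylinder at (7, 8) is not intersected at this z (z outside [3.5, 20.5]); Merging all regions: only the 14×8 cube is present, so the union is just that shape — area = 112.00 mm². So its area = 112.00 mm². Layer 24 (z = 3.6): the cube is present — its section is the full 14×8 rectangle (area 112.00 mm²); the r=4 cylinder at (7, 8) contributes a regular 12-gon of circumradius 4 (area = (12/2)·4.000²·sin(360°/12) = 48.00 mm²); Taking the union: the regions partially overlap — summed areas 160.00 mm² minus the doubly-counted overlap 24.00 mm² gives 136.00 mm² — area = 136.00 mm². So its area = 136.00 mm². Layer 24 is larger (136.00 vs 112.00 mm²).

layer 24 (z = 3.6 mm)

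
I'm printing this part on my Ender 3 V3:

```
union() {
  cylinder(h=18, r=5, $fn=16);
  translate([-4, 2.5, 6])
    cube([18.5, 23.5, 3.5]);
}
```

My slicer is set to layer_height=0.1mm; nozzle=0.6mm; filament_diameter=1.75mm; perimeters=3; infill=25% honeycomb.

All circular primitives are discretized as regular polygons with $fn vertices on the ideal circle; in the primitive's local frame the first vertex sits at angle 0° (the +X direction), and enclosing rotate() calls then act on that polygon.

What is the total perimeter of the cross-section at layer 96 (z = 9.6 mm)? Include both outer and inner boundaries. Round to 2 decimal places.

At z = 9.6 mm: the r=5 cylinder gives a regular 16-gon of circumradius 5 (constant along its height) (perimeter = 2·16·5.000·sin(180°/16) = 31.21 mm); the cube at (-4, 2.5) is not intersected at this z (z outside [6, 9.5]); Merging all regions: only the r=5 cylinder is present, so the union is just that shape — boundary = 31.21 mm. Overall, the cross-section is a single solid region. Total boundary length (outer) = 31.21 mm.

31.21 mm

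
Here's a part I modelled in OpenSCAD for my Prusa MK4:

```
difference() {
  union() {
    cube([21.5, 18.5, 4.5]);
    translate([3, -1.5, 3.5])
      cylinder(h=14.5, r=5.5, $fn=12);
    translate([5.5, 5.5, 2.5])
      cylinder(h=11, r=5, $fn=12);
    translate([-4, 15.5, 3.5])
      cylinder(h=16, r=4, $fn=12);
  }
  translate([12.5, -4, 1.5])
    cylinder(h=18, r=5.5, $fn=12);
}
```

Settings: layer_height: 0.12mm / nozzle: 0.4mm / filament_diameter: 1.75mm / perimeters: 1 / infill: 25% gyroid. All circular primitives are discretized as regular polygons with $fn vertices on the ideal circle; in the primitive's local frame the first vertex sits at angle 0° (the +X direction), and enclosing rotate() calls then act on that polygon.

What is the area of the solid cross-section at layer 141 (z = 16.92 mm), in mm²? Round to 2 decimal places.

At z = 16.92 mm: the cube does not reach this height (z outside [0, 4.5]); the r=5.5 cylinder at (3, -1.5) gives a regular 12-gon of circumradius 5.5 (constant along its height) (area = (12/2)·5.500²·sin(360°/12) = 90.75 mm²); the cylinder at (5.5, 5.5) is not intersected at this z (z outside [2.5, 13.5]); the r=4 cylinder at (-4, 15.5) contributes a regular 12-gon of circumradius 4 (area = (12/2)·4.000²·sin(360°/12) = 48.00 mm²); Merging all regions: the 2 present regions are separate (no shared area or edge), so areas and boundary lengths simply add and each stays a separate island — area = 138.75 mm²; the r=5.5 cylinder at (12.5, -4) gives a regular 12-gon of circumradius 5.5 (constant along its height) (area = (12/2)·5.500²·sin(360°/12) = 90.75 mm²); Taking the first minus the rest: starting from the result so far (138.75 mm²), the r=5.5 cylinder at (12.5, -4) partially overlaps it — only the 2.84 mm² overlap (of its 90.75 mm²) is removed, clipping the outline — area = 135.91 mm². Overall, the cross-section has 2 separate islands. Net area = 135.91 mm².

135.91 mm²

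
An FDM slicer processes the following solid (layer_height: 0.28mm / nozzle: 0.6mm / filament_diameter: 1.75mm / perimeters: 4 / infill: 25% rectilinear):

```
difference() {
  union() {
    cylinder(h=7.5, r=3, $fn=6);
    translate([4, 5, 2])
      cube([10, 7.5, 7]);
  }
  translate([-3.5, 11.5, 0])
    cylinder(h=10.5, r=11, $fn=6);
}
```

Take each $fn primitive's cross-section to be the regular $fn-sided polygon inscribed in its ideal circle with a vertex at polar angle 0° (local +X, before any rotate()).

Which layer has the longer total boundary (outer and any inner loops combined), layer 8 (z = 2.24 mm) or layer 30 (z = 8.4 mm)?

Layer 8 (z = 2.24): the r=3 cylinder contributes a regular 6-gon of circumradius 3 (perimeter = 2·6·3.000·sin(180°/6) = 18.00 mm); the cube at (4, 5) is present — its section is the full 10×7.5 rectangle (perimeter 35.00 mm); Taking the union: the 2 present regions are separate (no shared area or edge), so areas and boundary lengths simply add and each stays a separate island — boundary = 53.00 mm; the r=11 cylinder at (-3.5, 11.5) gives a regular 6-gon of circumradius 11 (constant along its height) (perimeter = 2·6·11.000·sin(180°/6) = 66.00 mm); Subtracting the remaining from the first: starting from the result so far, the r=11 cylinder at (-3.5, 11.5) partially overlaps it — only the 15.92 mm² overlap (of its 314.37 mm²) is removed, clipping the outline — boundary = 50.45 mm. So its perimeter = 50.45 mm. Layer 30 (z = 8.4): the cylinder does not reach this height (z outside [0, 7.5]); the cube at (4, 5) is present — its section is the full 10×7.5 rectangle (perimeter 35.00 mm); Taking the union: only the 10×7.5 cube at (4, 5) is present, so the union is just that shape — boundary = 35.00 mm; the cylinder at (-3.5, 11.5): section is a regular 6-gon, circumradius r=11 (perimeter = 2·6·11.000·sin(180°/6) = 66.00 mm); Taking the first minus the rest: starting from that combined region, the r=11 cylinder at (-3.5, 11.5) partially overlaps it — only the 13.82 mm² overlap (of its 314.37 mm²) is removed, clipping the outline — boundary = 33.17 mm. So its perimeter = 33.17 mm. Layer 8 is larger (50.45 vs 33.17 mm).

layer 8 (z = 2.24 mm)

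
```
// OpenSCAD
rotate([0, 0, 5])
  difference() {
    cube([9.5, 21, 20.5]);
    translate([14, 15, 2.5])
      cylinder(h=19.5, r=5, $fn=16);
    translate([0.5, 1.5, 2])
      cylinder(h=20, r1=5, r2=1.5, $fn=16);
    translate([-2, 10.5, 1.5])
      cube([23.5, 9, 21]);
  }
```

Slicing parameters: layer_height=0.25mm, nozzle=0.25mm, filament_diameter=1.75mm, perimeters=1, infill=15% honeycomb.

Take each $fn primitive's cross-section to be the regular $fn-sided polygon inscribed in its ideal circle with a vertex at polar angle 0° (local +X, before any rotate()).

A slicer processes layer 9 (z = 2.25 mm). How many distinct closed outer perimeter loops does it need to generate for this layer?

At z = 2.25 mm: the 9.5×21 cube contributes its full rectangle; the cylinder at (14, 15) does not reach this height (z outside [2.5, 22]); the cone at (0.5, 1.5) contributes a regular 16-gon of circumradius 4.956 (interpolated between r1=5 and r2=1.5 at t=0.013); the cube at (-2, 10.5) (footprint 23.5×9) is included at this height; Taking the first minus the rest: starting from the 9.5×21 cube, the cone at (0.5, 1.5) partially overlaps it — only the 29.21 mm² overlap (of its 75.20 mm²) is removed, clipping the outline; the 23.5×9 cube at (-2, 10.5) partially overlaps it — only the 85.50 mm² overlap (of its 211.50 mm²) is removed, clipping the outline — 2 connected regions; (rotated 5° about Z; rotation is an isometry so areas/perimeters/island counts are preserved). The result has 2 disconnected regions.

2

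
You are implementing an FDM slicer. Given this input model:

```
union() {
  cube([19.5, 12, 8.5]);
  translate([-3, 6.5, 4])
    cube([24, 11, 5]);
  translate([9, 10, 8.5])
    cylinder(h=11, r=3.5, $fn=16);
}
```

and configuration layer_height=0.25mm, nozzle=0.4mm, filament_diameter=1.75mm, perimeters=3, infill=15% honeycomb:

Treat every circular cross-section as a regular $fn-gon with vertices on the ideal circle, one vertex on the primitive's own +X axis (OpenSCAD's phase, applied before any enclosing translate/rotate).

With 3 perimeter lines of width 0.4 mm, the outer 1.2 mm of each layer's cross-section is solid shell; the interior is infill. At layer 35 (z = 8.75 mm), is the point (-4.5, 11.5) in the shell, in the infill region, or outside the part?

outside

At z = 8.75 mm: the cube is absent (z outside [0, 8.5]); the cube at (-3, 6.5) is present — its section is the full 24×11 rectangle; the cylinder at (9, 10): section is a regular 16-gon, circumradius r=3.5; Merging all regions: the r=3.5 cylinder at (9, 10) lies entirely inside the 24×11 cube at (-3, 6.5), so the union is just the 24×11 cube at (-3, 6.5) — 1 connected region. Overall, the cross-section is a single solid region. The nearest boundary edge runs (-3.00, 6.50)→(-3.00, 17.50); distance from the point to it = 1.50 mm. The point is not inside any of the regions above, so it lies outside the cross-section (1.50 mm from the nearest boundary).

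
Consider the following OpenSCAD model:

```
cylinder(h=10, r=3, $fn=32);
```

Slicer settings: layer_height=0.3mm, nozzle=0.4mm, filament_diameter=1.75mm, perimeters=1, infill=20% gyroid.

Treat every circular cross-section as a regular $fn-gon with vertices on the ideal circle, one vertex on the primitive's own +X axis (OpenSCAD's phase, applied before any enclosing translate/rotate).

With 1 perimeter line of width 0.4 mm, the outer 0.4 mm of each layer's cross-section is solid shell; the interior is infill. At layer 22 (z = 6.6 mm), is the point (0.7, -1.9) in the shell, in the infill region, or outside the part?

infill

At z = 6.6 mm: the r=3 cylinder gives a regular 32-gon of circumradius 3 (constant along its height). Overall, the cross-section is a single solid region. The nearest boundary edge runs (0.59, -2.94)→(1.15, -2.77); distance from the point to it = 0.96 mm. The point is inside the cross-section and 0.96 mm from the nearest boundary — more than the 0.4 mm shell width (1 × 0.4), so it's in the infill interior.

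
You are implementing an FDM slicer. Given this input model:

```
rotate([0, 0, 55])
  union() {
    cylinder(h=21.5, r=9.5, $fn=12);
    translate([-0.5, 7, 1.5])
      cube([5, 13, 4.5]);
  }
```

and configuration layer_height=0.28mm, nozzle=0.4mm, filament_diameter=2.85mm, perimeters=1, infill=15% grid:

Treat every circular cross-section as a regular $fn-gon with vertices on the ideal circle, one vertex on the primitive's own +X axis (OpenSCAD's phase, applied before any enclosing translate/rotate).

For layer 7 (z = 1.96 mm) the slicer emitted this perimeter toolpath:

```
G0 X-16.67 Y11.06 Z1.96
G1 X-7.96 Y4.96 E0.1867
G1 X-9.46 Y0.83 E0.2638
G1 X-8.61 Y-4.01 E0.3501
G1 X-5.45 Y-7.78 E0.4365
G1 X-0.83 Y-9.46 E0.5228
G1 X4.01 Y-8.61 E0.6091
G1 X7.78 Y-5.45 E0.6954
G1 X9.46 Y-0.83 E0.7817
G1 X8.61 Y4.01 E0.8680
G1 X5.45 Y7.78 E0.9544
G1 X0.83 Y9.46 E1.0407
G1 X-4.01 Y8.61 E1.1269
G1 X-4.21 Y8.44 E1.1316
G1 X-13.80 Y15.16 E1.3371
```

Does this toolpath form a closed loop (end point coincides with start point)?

no

Start point (G0): (-16.67, 11.06). End point (last G1): the path does not return to the start — open.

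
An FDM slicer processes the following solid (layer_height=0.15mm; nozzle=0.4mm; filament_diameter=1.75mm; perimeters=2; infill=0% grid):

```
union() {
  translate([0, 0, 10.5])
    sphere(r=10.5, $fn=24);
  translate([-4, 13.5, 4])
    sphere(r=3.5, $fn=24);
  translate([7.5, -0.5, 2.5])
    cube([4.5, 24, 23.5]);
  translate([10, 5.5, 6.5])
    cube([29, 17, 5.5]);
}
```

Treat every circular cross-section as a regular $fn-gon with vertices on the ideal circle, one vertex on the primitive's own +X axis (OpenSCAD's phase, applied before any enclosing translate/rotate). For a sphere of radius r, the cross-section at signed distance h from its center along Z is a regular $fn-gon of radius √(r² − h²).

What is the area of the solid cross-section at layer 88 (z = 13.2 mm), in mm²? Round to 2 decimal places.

At z = 13.2 mm: the r=10.5 sphere slices to a regular 24-gon of circumradius 10.147 (√(r²−h²) with h=2.7 from center) (area = (24/2)·10.147²·sin(360°/24) = 319.78 mm²); the sphere at (-4, 13.5) is absent (|z−center|=9.200 > r=3.5); the cube at (7.5, -0.5) (footprint 4.5×24) is included at this height (area 108.00 mm²); the cube at (10, 5.5) does not reach this height (z outside [6.5, 12]); Merging all regions: the regions partially overlap — summed areas 427.78 mm² minus the doubly-counted overlap 13.28 mm² gives 414.50 mm² — area = 414.50 mm². Overall, the cross-section is a single solid region. Net area = 414.50 mm².

414.50 mm²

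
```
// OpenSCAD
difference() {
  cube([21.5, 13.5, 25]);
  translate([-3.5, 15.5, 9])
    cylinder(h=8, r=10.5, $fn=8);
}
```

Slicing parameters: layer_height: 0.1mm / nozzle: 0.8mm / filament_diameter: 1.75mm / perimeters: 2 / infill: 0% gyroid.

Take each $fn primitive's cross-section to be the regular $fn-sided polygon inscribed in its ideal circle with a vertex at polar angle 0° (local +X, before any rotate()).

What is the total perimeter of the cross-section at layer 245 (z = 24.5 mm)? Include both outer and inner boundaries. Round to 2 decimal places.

At z = 24.5 mm: the cube (footprint 21.5×13.5) is included at this height (perimeter 70.00 mm); the cylinder at (-3.5, 15.5) is not intersected at this z (z outside [9, 17]); Taking the first minus the rest: none of the subtracted shapes is present at this height, so the 21.5×13.5 cube is unchanged — boundary = 70.00 mm. Overall, the cross-section is a single solid region. Total boundary length (outer) = 70.00 mm.

70.00 mm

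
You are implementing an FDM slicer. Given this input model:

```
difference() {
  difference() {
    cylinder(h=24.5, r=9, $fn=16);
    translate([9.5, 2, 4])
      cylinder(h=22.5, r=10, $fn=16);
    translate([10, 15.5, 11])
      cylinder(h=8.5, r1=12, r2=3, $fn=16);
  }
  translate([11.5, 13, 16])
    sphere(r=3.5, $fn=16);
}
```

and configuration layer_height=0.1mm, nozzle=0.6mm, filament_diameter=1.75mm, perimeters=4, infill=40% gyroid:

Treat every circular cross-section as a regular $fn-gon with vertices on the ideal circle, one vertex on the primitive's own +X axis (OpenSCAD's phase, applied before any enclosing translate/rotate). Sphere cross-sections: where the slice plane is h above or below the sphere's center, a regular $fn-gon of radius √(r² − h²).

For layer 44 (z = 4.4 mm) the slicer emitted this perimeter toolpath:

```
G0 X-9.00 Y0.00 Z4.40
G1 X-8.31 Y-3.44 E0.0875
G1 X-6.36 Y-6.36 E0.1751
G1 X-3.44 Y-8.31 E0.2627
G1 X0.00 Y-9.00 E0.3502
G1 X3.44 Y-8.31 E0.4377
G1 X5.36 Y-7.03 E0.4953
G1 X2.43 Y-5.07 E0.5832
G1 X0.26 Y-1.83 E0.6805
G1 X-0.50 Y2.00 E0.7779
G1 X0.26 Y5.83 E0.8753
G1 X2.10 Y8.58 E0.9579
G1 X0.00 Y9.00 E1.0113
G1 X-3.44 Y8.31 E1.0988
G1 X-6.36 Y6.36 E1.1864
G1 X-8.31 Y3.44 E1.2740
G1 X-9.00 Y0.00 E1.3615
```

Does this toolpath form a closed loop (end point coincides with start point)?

yes

Start point (G0): (-9.00, 0.00). End point (last G1): the path returns to the start — closed.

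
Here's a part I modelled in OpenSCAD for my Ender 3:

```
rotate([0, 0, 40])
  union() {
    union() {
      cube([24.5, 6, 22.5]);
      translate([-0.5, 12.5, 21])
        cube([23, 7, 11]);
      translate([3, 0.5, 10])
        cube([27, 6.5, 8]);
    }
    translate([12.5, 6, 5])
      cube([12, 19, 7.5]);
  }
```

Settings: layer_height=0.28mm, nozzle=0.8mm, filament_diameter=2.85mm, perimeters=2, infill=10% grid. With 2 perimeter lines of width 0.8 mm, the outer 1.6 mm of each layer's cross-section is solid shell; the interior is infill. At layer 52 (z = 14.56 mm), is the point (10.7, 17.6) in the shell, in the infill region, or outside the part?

At z = 14.56 mm: the cube is present — its section is the full 24.5×6 rectangle; the cube at (-0.5, 12.5) is absent (z outside [21, 32]); the cube at (3, 0.5) (footprint 27×6.5) is included at this height; Combining (union): the regions partially overlap (shared area 118.25 mm²), so overlapping operands fuse into one piece — 1 connected region; the cube at (12.5, 6) is not intersected at this z (z outside [5, 12.5]); Taking the union: only that combined region is present, so the union is just that shape — 1 connected region; (rotated 40° about Z; rotation is an isometry so areas/perimeters/island counts are preserved). Overall, the cross-section is a single solid region. Undo the 40° rotation: the query point maps to (19.510, 6.605) in the un-rotated model frame. The nearest boundary edge runs (3.00, 7.00)→(30.00, 7.00); distance from the point to it = 0.40 mm. The point is inside the cross-section, 0.40 mm from the nearest boundary — within the 1.6 mm shell band (2 × 0.8).

shell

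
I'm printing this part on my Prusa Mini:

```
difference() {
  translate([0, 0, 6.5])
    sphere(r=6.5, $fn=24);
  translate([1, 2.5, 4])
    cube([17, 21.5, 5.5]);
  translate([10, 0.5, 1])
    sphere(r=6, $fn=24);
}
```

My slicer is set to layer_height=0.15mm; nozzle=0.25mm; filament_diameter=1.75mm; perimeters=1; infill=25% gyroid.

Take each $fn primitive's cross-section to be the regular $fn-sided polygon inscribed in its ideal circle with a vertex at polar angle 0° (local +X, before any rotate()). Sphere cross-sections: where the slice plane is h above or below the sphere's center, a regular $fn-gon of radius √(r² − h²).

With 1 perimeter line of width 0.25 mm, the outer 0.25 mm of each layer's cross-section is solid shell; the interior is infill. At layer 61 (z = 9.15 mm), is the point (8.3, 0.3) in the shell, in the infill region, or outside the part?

outside

At z = 9.15 mm: the r=6.5 sphere contributes a regular 24-gon of circumradius √(6.5²−2.65²) = 5.935; the cube at (1, 2.5) (footprint 17×21.5) is included at this height; the sphere at (10, 0.5) is absent (|z−center|=8.150 > r=6); After the difference (first − rest): starting from the r=6.5 sphere, the 17×21.5 cube at (1, 2.5) partially overlaps it — only the 9.69 mm² overlap (of its 365.50 mm²) is removed, clipping the outline — 1 connected region. Overall, the cross-section is a single solid region. The nearest boundary edge runs (5.73, 1.54)→(5.94, 0.00); distance from the point to it = 2.38 mm. The point is not inside any of the regions above, so it lies outside the cross-section (2.38 mm from the nearest boundary).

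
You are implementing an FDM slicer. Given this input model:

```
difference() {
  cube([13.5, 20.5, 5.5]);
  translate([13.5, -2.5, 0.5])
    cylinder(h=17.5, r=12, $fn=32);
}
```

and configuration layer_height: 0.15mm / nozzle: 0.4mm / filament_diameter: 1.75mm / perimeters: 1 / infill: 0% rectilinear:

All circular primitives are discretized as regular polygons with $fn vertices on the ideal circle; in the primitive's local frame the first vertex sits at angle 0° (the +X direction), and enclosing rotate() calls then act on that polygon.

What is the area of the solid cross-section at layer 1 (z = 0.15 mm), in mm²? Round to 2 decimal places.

276.75 mm²

At z = 0.15 mm: the 13.5×20.5 cube contributes its full rectangle (area 276.75 mm²); the cylinder at (13.5, -2.5) does not reach this height (z outside [0.5, 18]); Subtracting the remaining from the first: none of the subtracted shapes is present at this height, so the 13.5×20.5 cube is unchanged — area = 276.75 mm². Overall, the cross-section is a single solid region. Net area = 276.75 mm².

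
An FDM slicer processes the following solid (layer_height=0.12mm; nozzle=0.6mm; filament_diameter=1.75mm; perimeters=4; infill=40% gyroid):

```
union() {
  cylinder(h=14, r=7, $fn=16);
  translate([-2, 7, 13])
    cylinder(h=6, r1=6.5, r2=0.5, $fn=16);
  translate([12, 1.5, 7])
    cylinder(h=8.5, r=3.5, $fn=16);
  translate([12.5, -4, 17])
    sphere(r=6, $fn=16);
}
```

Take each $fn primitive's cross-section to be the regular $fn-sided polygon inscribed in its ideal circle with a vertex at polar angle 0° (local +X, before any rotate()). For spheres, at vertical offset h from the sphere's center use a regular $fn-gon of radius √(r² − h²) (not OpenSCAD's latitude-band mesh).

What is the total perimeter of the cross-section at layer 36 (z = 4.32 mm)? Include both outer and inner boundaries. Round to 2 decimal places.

43.70 mm

At z = 4.32 mm: the cylinder: section is a regular 16-gon, circumradius r=7 (perimeter = 2·16·7.000·sin(180°/16) = 43.70 mm); the cone at (-2, 7) is absent (z outside [13, 19]); the cylinder at (12, 1.5) is absent (z outside [7, 15.5]); the sphere at (12.5, -4) does not reach this height (|z−center|=12.680 > r=6); Combining (union): only the r=7 cylinder is present, so the union is just that shape — boundary = 43.70 mm. Overall, the cross-section is a single solid region. Total boundary length (outer) = 43.70 mm.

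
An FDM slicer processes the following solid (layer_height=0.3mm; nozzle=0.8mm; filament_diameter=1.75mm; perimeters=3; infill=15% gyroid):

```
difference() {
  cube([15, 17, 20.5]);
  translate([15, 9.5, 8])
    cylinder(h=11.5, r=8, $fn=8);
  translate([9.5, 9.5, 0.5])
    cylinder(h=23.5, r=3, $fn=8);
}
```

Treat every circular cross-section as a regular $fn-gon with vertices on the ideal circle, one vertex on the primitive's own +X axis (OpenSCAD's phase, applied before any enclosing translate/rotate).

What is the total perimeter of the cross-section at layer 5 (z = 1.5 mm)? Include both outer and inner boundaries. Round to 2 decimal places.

82.37 mm

At z = 1.5 mm: the 15×17 cube contributes its full rectangle (perimeter 64.00 mm); the cylinder at (15, 9.5) does not reach this height (z outside [8, 19.5]); the r=3 cylinder at (9.5, 9.5) gives a regular 8-gon of circumradius 3 (constant along its height) (perimeter = 2·8·3.000·sin(180°/8) = 18.37 mm); Subtracting the remaining from the first: starting from the 15×17 cube, the r=3 cylinder at (9.5, 9.5) lies wholly inside it (removes its full 25.46 mm² and its 18.37 mm outline becomes a hole wall) — boundary (outer + 1 inner loop) = 82.37 mm. Overall, the cross-section is one region with 1 hole. Total boundary length (outer + inner) = 82.37 mm.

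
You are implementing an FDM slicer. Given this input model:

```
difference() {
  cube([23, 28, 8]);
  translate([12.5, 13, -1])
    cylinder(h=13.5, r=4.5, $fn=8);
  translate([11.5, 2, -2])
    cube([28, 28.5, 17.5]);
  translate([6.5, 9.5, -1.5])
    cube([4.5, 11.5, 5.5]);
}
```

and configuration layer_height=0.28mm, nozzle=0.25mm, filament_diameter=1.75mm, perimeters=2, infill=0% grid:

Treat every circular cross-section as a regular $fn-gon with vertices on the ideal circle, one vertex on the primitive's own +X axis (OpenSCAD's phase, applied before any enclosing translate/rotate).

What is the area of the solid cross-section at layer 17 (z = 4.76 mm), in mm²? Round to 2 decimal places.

324.95 mm²

At z = 4.76 mm: the 23×28 cube contributes its full rectangle (area 644.00 mm²); the r=4.5 cylinder at (12.5, 13) contributes a regular 8-gon of circumradius 4.5 (area = (8/2)·4.500²·sin(360°/8) = 57.28 mm²); the cube at (11.5, 2) is present — its section is the full 28×28.5 rectangle (area 798.00 mm²); the cube at (6.5, 9.5) does not reach this height (z outside [-1.5, 4]); Subtracting the remaining from the first: starting from the 23×28 cube (644.00 mm²), the r=4.5 cylinder at (12.5, 13) lies wholly inside it (removes its full 57.28 mm² and its 27.55 mm outline becomes a hole wall); the 28×28.5 cube at (11.5, 2) partially overlaps it — only the 261.78 mm² overlap (of its 798.00 mm²) is removed, clipping the outline — area = 324.95 mm². Overall, the cross-section is a single solid region. Net area = 324.95 mm².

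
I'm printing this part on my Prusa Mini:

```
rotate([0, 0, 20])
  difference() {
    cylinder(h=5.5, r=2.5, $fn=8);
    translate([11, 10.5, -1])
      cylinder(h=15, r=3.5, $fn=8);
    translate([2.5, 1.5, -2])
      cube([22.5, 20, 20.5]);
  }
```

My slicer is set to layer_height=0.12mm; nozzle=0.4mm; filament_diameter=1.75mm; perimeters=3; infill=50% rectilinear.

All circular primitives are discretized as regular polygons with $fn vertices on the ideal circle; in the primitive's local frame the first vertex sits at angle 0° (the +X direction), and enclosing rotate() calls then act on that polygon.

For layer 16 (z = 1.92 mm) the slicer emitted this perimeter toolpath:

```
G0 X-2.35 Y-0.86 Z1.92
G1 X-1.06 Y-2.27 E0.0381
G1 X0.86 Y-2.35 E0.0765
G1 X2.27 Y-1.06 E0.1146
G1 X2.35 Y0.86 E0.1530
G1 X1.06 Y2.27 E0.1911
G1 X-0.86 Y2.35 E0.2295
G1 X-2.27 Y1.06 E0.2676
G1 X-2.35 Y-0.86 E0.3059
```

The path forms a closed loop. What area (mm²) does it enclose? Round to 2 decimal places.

Apply the shoelace formula to the sequence of (X, Y) vertices; enclosed area = 17.73 mm².

17.73 mm²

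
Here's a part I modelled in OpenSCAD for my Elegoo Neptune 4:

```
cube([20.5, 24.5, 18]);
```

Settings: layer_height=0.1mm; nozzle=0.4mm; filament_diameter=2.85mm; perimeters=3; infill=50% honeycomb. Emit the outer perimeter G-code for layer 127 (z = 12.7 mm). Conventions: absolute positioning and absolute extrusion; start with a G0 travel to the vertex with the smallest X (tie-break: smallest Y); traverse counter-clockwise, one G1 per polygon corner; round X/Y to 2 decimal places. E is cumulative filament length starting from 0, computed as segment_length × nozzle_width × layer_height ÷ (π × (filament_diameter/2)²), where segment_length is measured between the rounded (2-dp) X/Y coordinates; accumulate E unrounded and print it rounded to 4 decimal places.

At z = 12.7 mm: the cube is present — its section is the full 20.5×24.5 rectangle. The outline is a single polygon with 4 vertices. Extrusion per mm of travel: 0.4 × 0.1 / (π × 1.425²) = 0.006270. Accumulating E over each segment gives final E = 0.5643.

G0 X0.00 Y0.00 Z12.70
G1 X20.50 Y0.00 E0.1285
G1 X20.50 Y24.50 E0.2822
G1 X0.00 Y24.50 E0.4107
G1 X0.00 Y0.00 E0.5643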